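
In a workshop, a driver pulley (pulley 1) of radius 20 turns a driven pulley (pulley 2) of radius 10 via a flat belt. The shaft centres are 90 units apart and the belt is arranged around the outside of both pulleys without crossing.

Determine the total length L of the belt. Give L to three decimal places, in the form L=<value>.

open belt: β = asin((r2−r1)/C) = asin(-10/90) = -6.3794°
wrap1 = π − 2β = 192.7587°
wrap2 = π + 2β = 167.2413°
tangent length = C·cosβ = 89.4427
L = r1·wrap1 + r2·wrap2 + 2·C·cosβ = 20·3.3643 + 10·2.9189 + 2·89.4427 = 275.3600

L=275.360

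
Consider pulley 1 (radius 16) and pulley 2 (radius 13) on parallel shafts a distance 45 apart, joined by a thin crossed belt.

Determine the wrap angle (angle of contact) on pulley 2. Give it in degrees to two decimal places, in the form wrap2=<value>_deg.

wrap2=260.25_deg

crossed belt: β = asin((r1+r2)/C) = asin(29/45) = 40.1240°
wrap1 = wrap2 = π + 2β = 260.2481°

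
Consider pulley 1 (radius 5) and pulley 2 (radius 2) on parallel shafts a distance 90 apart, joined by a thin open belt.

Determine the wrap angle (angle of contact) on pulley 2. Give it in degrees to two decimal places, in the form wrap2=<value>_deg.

open belt: β = asin((r2−r1)/C) = asin(-3/90) = -1.9102°
wrap1 = π − 2β = 183.8204°
wrap2 = π + 2β = 176.1796°

wrap2=176.18_deg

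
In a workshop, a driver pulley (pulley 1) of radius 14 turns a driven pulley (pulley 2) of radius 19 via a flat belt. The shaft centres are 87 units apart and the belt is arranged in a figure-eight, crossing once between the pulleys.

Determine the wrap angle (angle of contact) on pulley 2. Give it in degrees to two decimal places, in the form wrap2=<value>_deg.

wrap2=224.58_deg

crossed belt: β = asin((r1+r2)/C) = asin(33/87) = 22.2910°
wrap1 = wrap2 = π + 2β = 224.5819°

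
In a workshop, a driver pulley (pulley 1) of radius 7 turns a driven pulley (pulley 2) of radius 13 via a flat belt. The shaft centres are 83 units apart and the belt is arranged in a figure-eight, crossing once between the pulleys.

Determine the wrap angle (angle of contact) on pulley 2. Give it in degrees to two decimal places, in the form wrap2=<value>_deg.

crossed belt: β = asin((r1+r2)/C) = asin(20/83) = 13.9434°
wrap1 = wrap2 = π + 2β = 207.8869°

wrap2=207.89_deg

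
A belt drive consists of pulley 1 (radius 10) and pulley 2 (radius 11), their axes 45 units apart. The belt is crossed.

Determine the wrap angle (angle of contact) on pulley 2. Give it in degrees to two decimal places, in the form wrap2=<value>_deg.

wrap2=235.64_deg

crossed belt: β = asin((r1+r2)/C) = asin(21/45) = 27.8181°
wrap1 = wrap2 = π + 2β = 235.6363°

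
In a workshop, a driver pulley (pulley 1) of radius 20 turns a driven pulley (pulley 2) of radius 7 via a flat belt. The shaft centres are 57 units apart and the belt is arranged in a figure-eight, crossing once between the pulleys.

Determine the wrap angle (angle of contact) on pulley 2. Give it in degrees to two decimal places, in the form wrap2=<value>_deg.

crossed belt: β = asin((r1+r2)/C) = asin(27/57) = 28.2737°
wrap1 = wrap2 = π + 2β = 236.5474°

wrap2=236.55_deg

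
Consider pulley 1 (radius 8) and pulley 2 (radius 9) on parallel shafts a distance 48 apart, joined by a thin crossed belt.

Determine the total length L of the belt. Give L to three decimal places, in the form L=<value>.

L=155.493

crossed belt: β = asin((r1+r2)/C) = asin(17/48) = 20.7424°
wrap1 = wrap2 = π + 2β = 221.4848°
tangent length = C·cosβ = 44.8888
L = (r1+r2)·wrap + 2·C·cosβ = 17·3.8656 + 2·44.8888 = 155.4934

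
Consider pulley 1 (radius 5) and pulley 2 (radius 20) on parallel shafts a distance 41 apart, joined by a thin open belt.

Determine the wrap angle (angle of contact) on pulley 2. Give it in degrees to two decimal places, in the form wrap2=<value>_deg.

wrap2=222.92_deg

open belt: β = asin((r2−r1)/C) = asin(15/41) = 21.4601°
wrap1 = π − 2β = 137.0797°
wrap2 = π + 2β = 222.9203°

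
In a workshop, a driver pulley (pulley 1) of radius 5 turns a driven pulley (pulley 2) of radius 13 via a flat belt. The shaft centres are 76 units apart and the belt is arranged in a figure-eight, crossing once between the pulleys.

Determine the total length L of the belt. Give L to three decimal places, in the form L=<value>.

L=212.832

crossed belt: β = asin((r1+r2)/C) = asin(18/76) = 13.7002°
wrap1 = wrap2 = π + 2β = 207.4005°
tangent length = C·cosβ = 73.8377
L = (r1+r2)·wrap + 2·C·cosβ = 18·3.6198 + 2·73.8377 = 212.8321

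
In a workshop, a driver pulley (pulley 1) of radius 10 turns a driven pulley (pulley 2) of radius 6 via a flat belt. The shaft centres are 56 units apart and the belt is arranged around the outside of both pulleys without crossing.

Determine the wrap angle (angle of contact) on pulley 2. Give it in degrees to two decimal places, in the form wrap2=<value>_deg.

wrap2=171.81_deg

open belt: β = asin((r2−r1)/C) = asin(-4/56) = -4.0960°
wrap1 = π − 2β = 188.1921°
wrap2 = π + 2β = 171.8079°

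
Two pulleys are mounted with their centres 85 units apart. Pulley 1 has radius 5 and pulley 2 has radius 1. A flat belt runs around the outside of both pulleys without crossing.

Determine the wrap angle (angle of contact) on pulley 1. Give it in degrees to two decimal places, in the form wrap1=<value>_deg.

wrap1=185.39_deg

open belt: β = asin((r2−r1)/C) = asin(-4/85) = -2.6973°
wrap1 = π − 2β = 185.3945°
wrap2 = π + 2β = 174.6055°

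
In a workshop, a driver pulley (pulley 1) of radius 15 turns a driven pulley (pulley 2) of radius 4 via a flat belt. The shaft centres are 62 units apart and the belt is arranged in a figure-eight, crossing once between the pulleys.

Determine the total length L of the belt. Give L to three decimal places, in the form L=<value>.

crossed belt: β = asin((r1+r2)/C) = asin(19/62) = 17.8455°
wrap1 = wrap2 = π + 2β = 215.6910°
tangent length = C·cosβ = 59.0169
L = (r1+r2)·wrap + 2·C·cosβ = 19·3.7645 + 2·59.0169 = 189.5597

L=189.560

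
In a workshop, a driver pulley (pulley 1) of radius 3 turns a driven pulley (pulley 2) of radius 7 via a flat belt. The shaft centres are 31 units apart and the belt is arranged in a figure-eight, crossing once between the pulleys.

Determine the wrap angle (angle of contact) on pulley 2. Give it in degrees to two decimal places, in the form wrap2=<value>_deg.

crossed belt: β = asin((r1+r2)/C) = asin(10/31) = 18.8191°
wrap1 = wrap2 = π + 2β = 217.6381°

wrap2=217.64_deg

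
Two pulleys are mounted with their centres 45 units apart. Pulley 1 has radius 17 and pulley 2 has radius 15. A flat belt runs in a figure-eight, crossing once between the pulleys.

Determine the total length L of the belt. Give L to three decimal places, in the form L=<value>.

crossed belt: β = asin((r1+r2)/C) = asin(32/45) = 45.3254°
wrap1 = wrap2 = π + 2β = 270.6508°
tangent length = C·cosβ = 31.6386
L = (r1+r2)·wrap + 2·C·cosβ = 32·4.7237 + 2·31.6386 = 214.4371

L=214.437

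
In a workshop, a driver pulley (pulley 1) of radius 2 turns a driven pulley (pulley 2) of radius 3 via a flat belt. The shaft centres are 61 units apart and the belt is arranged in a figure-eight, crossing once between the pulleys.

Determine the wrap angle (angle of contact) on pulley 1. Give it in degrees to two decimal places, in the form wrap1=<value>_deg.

crossed belt: β = asin((r1+r2)/C) = asin(5/61) = 4.7017°
wrap1 = wrap2 = π + 2β = 189.4033°

wrap1=189.40_deg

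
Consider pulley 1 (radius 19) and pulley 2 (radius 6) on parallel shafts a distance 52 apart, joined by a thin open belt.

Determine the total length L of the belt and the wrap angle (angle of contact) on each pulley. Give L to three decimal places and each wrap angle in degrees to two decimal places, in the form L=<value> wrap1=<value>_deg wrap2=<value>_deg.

L=185.807 wrap1=208.96_deg wrap2=151.04_deg

open belt: β = asin((r2−r1)/C) = asin(-13/52) = -14.4775°
wrap1 = π − 2β = 208.9550°
wrap2 = π + 2β = 151.0450°
tangent length = C·cosβ = 50.3488
L = r1·wrap1 + r2·wrap2 + 2·C·cosβ = 19·3.6470 + 6·2.6362 + 2·50.3488 = 185.8071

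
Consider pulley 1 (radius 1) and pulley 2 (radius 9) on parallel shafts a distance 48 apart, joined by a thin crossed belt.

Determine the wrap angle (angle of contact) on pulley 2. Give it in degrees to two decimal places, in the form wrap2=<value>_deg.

crossed belt: β = asin((r1+r2)/C) = asin(10/48) = 12.0247°
wrap1 = wrap2 = π + 2β = 204.0494°

wrap2=204.05_deg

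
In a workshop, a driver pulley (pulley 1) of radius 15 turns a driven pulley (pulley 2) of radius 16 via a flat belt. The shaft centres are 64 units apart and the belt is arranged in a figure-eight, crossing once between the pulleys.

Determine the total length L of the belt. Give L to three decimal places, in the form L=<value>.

L=240.722

crossed belt: β = asin((r1+r2)/C) = asin(31/64) = 28.9715°
wrap1 = wrap2 = π + 2β = 237.9431°
tangent length = C·cosβ = 55.9911
L = (r1+r2)·wrap + 2·C·cosβ = 31·4.1529 + 2·55.9911 = 240.7217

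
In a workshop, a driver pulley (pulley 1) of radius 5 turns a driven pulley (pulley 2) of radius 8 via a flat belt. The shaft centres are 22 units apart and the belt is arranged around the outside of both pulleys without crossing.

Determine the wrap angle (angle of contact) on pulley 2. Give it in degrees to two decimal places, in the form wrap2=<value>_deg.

wrap2=195.67_deg

open belt: β = asin((r2−r1)/C) = asin(3/22) = 7.8375°
wrap1 = π − 2β = 164.3250°
wrap2 = π + 2β = 195.6750°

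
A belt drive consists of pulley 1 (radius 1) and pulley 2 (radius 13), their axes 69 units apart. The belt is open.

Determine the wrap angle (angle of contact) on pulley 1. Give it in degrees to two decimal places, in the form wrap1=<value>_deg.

wrap1=159.97_deg

open belt: β = asin((r2−r1)/C) = asin(12/69) = 10.0154°
wrap1 = π − 2β = 159.9692°
wrap2 = π + 2β = 200.0308°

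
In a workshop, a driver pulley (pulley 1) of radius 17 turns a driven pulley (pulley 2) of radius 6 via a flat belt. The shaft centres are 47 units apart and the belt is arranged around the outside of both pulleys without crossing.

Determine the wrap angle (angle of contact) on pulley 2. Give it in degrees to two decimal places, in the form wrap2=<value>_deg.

wrap2=152.93_deg

open belt: β = asin((r2−r1)/C) = asin(-11/47) = -13.5352°
wrap1 = π − 2β = 207.0704°
wrap2 = π + 2β = 152.9296°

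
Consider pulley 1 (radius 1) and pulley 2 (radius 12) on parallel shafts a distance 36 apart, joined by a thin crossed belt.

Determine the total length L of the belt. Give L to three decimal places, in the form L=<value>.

L=117.588

crossed belt: β = asin((r1+r2)/C) = asin(13/36) = 21.1684°
wrap1 = wrap2 = π + 2β = 222.3369°
tangent length = C·cosβ = 33.5708
L = (r1+r2)·wrap + 2·C·cosβ = 13·3.8805 + 2·33.5708 = 117.5883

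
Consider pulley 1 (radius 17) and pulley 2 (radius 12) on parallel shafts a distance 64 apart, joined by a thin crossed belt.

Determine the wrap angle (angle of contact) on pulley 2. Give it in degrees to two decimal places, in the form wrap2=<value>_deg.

crossed belt: β = asin((r1+r2)/C) = asin(29/64) = 26.9444°
wrap1 = wrap2 = π + 2β = 233.8887°

wrap2=233.89_deg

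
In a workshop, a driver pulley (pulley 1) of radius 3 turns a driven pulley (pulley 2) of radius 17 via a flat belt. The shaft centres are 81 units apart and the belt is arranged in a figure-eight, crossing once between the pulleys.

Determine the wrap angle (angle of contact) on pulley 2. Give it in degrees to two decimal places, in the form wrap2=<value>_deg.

crossed belt: β = asin((r1+r2)/C) = asin(20/81) = 14.2949°
wrap1 = wrap2 = π + 2β = 208.5899°

wrap2=208.59_deg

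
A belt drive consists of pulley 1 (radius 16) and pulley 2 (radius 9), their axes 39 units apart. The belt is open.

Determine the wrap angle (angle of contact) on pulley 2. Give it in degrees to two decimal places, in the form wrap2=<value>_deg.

wrap2=159.32_deg

open belt: β = asin((r2−r1)/C) = asin(-7/39) = -10.3399°
wrap1 = π − 2β = 200.6798°
wrap2 = π + 2β = 159.3202°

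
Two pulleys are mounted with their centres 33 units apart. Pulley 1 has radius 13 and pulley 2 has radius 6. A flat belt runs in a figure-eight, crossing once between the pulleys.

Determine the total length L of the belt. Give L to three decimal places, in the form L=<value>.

crossed belt: β = asin((r1+r2)/C) = asin(19/33) = 35.1527°
wrap1 = wrap2 = π + 2β = 250.3054°
tangent length = C·cosβ = 26.9815
L = (r1+r2)·wrap + 2·C·cosβ = 19·4.3687 + 2·26.9815 = 136.9674

L=136.967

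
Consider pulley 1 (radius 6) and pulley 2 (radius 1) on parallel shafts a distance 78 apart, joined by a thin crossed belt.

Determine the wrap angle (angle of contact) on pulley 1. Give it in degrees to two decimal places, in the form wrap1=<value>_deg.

wrap1=190.30_deg

crossed belt: β = asin((r1+r2)/C) = asin(7/78) = 5.1489°
wrap1 = wrap2 = π + 2β = 190.2977°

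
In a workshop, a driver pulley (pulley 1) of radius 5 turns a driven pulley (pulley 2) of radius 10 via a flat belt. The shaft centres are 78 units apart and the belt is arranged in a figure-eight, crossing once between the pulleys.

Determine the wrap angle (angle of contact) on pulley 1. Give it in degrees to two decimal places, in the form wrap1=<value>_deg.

wrap1=202.17_deg

crossed belt: β = asin((r1+r2)/C) = asin(15/78) = 11.0875°
wrap1 = wrap2 = π + 2β = 202.1750°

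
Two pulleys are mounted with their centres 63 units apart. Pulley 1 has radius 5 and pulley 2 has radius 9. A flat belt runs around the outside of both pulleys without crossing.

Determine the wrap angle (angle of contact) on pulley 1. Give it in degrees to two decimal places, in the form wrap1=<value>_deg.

wrap1=172.72_deg

open belt: β = asin((r2−r1)/C) = asin(4/63) = 3.6403°
wrap1 = π − 2β = 172.7194°
wrap2 = π + 2β = 187.2806°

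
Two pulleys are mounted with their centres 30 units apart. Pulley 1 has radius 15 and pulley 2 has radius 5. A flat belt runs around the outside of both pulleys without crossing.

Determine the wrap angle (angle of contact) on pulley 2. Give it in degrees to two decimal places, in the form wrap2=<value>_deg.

open belt: β = asin((r2−r1)/C) = asin(-10/30) = -19.4712°
wrap1 = π − 2β = 218.9424°
wrap2 = π + 2β = 141.0576°

wrap2=141.06_deg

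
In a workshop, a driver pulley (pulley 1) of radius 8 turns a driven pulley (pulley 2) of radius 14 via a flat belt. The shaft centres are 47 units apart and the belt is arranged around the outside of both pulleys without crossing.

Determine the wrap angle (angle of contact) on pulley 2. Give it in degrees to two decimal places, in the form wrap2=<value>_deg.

open belt: β = asin((r2−r1)/C) = asin(6/47) = 7.3344°
wrap1 = π − 2β = 165.3313°
wrap2 = π + 2β = 194.6687°

wrap2=194.67_deg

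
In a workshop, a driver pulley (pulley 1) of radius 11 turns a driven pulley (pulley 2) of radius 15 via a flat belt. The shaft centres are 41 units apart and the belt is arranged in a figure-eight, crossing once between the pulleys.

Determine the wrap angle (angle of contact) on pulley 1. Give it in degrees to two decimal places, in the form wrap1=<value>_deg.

wrap1=258.71_deg

crossed belt: β = asin((r1+r2)/C) = asin(26/41) = 39.3567°
wrap1 = wrap2 = π + 2β = 258.7134°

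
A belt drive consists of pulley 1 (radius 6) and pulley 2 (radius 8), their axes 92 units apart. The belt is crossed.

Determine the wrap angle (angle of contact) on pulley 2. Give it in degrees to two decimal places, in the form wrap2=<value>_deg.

wrap2=197.51_deg

crossed belt: β = asin((r1+r2)/C) = asin(14/92) = 8.7529°
wrap1 = wrap2 = π + 2β = 197.5059°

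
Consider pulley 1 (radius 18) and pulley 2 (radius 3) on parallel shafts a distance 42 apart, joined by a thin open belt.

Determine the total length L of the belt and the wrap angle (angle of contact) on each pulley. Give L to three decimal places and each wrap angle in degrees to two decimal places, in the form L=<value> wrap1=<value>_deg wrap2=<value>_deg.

open belt: β = asin((r2−r1)/C) = asin(-15/42) = -20.9248°
wrap1 = π − 2β = 221.8497°
wrap2 = π + 2β = 138.1503°
tangent length = C·cosβ = 39.2301
L = r1·wrap1 + r2·wrap2 + 2·C·cosβ = 18·3.8720 + 3·2.4112 + 2·39.2301 = 155.3898

L=155.390 wrap1=221.85_deg wrap2=138.15_deg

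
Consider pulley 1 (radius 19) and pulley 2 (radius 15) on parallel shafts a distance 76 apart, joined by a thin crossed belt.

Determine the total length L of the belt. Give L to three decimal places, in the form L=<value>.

L=274.295

crossed belt: β = asin((r1+r2)/C) = asin(34/76) = 26.5750°
wrap1 = wrap2 = π + 2β = 233.1499°
tangent length = C·cosβ = 67.9706
L = (r1+r2)·wrap + 2·C·cosβ = 34·4.0692 + 2·67.9706 = 274.2951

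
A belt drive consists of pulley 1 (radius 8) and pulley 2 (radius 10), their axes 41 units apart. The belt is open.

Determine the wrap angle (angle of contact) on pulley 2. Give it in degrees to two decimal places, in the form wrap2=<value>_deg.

open belt: β = asin((r2−r1)/C) = asin(2/41) = 2.7960°
wrap1 = π − 2β = 174.4079°
wrap2 = π + 2β = 185.5921°

wrap2=185.59_deg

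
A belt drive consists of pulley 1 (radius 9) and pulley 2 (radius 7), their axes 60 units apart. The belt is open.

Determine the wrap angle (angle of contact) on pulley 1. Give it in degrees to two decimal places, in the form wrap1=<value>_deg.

wrap1=183.82_deg

open belt: β = asin((r2−r1)/C) = asin(-2/60) = -1.9102°
wrap1 = π − 2β = 183.8204°
wrap2 = π + 2β = 176.1796°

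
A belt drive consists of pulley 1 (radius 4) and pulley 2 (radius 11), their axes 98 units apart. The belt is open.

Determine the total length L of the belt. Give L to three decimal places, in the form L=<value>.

open belt: β = asin((r2−r1)/C) = asin(7/98) = 4.0960°
wrap1 = π − 2β = 171.8079°
wrap2 = π + 2β = 188.1921°
tangent length = C·cosβ = 97.7497
L = r1·wrap1 + r2·wrap2 + 2·C·cosβ = 4·2.9986 + 11·3.2846 + 2·97.7497 = 243.6241

L=243.624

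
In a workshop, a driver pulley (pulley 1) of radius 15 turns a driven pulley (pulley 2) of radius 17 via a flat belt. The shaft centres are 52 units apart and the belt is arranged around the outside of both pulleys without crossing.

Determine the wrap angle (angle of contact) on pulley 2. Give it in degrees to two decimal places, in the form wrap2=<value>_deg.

wrap2=184.41_deg

open belt: β = asin((r2−r1)/C) = asin(2/52) = 2.2042°
wrap1 = π − 2β = 175.5915°
wrap2 = π + 2β = 184.4085°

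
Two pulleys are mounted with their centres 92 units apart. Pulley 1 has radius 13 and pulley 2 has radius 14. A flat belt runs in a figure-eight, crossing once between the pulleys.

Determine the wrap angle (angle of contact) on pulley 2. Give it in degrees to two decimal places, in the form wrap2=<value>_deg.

crossed belt: β = asin((r1+r2)/C) = asin(27/92) = 17.0663°
wrap1 = wrap2 = π + 2β = 214.1326°

wrap2=214.13_deg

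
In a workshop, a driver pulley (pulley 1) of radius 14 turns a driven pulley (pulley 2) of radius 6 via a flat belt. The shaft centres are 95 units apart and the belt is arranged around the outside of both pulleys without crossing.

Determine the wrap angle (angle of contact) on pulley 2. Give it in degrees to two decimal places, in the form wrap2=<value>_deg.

open belt: β = asin((r2−r1)/C) = asin(-8/95) = -4.8306°
wrap1 = π − 2β = 189.6613°
wrap2 = π + 2β = 170.3387°

wrap2=170.34_deg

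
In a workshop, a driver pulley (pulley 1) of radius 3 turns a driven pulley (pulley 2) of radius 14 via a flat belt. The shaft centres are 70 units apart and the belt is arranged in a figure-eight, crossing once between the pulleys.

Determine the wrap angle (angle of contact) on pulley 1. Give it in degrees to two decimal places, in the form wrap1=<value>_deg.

crossed belt: β = asin((r1+r2)/C) = asin(17/70) = 14.0552°
wrap1 = wrap2 = π + 2β = 208.1105°

wrap1=208.11_deg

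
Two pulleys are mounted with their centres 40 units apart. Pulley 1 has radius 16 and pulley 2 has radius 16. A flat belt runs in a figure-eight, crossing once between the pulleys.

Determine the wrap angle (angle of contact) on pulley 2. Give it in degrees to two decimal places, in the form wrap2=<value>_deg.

crossed belt: β = asin((r1+r2)/C) = asin(32/40) = 53.1301°
wrap1 = wrap2 = π + 2β = 286.2602°

wrap2=286.26_deg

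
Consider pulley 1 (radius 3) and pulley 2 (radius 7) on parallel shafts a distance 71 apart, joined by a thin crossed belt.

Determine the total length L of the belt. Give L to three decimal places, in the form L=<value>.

crossed belt: β = asin((r1+r2)/C) = asin(10/71) = 8.0967°
wrap1 = wrap2 = π + 2β = 196.1935°
tangent length = C·cosβ = 70.2922
L = (r1+r2)·wrap + 2·C·cosβ = 10·3.4242 + 2·70.2922 = 174.8267

L=174.827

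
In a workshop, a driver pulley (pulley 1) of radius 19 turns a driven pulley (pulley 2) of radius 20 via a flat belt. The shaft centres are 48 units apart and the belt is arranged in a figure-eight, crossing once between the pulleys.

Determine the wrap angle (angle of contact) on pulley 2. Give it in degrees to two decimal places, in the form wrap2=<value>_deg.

wrap2=288.68_deg

crossed belt: β = asin((r1+r2)/C) = asin(39/48) = 54.3409°
wrap1 = wrap2 = π + 2β = 288.6818°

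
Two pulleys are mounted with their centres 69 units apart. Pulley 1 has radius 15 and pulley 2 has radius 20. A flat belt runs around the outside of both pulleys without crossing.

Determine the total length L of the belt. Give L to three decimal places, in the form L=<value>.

open belt: β = asin((r2−r1)/C) = asin(5/69) = 4.1555°
wrap1 = π − 2β = 171.6890°
wrap2 = π + 2β = 188.3110°
tangent length = C·cosβ = 68.8186
L = r1·wrap1 + r2·wrap2 + 2·C·cosβ = 15·2.9965 + 20·3.2866 + 2·68.8186 = 248.3182

L=248.318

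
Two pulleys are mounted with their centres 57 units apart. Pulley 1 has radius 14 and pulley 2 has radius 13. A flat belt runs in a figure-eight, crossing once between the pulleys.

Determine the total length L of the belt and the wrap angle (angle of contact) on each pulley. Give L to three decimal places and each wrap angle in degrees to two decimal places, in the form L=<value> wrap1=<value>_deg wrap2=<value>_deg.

L=211.870 wrap1=236.55_deg wrap2=236.55_deg

crossed belt: β = asin((r1+r2)/C) = asin(27/57) = 28.2737°
wrap1 = wrap2 = π + 2β = 236.5474°
tangent length = C·cosβ = 50.1996
L = (r1+r2)·wrap + 2·C·cosβ = 27·4.1285 + 2·50.1996 = 211.8696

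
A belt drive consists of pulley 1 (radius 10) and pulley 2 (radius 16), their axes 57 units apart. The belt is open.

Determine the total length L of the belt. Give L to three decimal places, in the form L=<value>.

open belt: β = asin((r2−r1)/C) = asin(6/57) = 6.0423°
wrap1 = π − 2β = 167.9153°
wrap2 = π + 2β = 192.0847°
tangent length = C·cosβ = 56.6833
L = r1·wrap1 + r2·wrap2 + 2·C·cosβ = 10·2.9307 + 16·3.3525 + 2·56.6833 = 196.3136

L=196.314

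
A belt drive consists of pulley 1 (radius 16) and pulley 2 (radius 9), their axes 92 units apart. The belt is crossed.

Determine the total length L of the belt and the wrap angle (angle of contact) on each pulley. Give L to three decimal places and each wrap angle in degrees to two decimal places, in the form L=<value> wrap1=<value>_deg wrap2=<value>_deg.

L=269.376 wrap1=211.54_deg wrap2=211.54_deg

crossed belt: β = asin((r1+r2)/C) = asin(25/92) = 15.7678°
wrap1 = wrap2 = π + 2β = 211.5356°
tangent length = C·cosβ = 88.5381
L = (r1+r2)·wrap + 2·C·cosβ = 25·3.6920 + 2·88.5381 = 269.3761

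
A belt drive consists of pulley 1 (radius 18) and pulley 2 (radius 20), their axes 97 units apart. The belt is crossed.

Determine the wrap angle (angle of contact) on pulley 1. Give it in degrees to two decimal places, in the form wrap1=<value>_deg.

crossed belt: β = asin((r1+r2)/C) = asin(38/97) = 23.0636°
wrap1 = wrap2 = π + 2β = 226.1272°

wrap1=226.13_deg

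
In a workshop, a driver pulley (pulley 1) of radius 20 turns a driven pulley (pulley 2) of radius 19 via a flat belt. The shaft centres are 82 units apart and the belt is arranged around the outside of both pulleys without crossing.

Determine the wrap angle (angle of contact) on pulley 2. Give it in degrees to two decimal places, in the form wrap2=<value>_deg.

open belt: β = asin((r2−r1)/C) = asin(-1/82) = -0.6987°
wrap1 = π − 2β = 181.3975°
wrap2 = π + 2β = 178.6025°

wrap2=178.60_deg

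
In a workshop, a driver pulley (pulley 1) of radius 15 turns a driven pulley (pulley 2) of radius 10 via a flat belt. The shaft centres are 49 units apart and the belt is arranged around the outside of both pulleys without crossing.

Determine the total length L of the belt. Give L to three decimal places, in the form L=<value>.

open belt: β = asin((r2−r1)/C) = asin(-5/49) = -5.8567°
wrap1 = π − 2β = 191.7134°
wrap2 = π + 2β = 168.2866°
tangent length = C·cosβ = 48.7442
L = r1·wrap1 + r2·wrap2 + 2·C·cosβ = 15·3.3460 + 10·2.9372 + 2·48.7442 = 177.0505

L=177.050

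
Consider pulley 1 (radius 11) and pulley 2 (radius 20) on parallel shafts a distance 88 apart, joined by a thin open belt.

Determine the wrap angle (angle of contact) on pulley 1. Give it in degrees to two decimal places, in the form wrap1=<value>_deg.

open belt: β = asin((r2−r1)/C) = asin(9/88) = 5.8701°
wrap1 = π − 2β = 168.2599°
wrap2 = π + 2β = 191.7401°

wrap1=168.26_deg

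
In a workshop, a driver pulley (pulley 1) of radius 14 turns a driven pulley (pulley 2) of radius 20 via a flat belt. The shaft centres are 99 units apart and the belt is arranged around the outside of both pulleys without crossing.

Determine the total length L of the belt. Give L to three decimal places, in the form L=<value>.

open belt: β = asin((r2−r1)/C) = asin(6/99) = 3.4746°
wrap1 = π − 2β = 173.0508°
wrap2 = π + 2β = 186.9492°
tangent length = C·cosβ = 98.8180
L = r1·wrap1 + r2·wrap2 + 2·C·cosβ = 14·3.0203 + 20·3.2629 + 2·98.8180 = 305.1779

L=305.178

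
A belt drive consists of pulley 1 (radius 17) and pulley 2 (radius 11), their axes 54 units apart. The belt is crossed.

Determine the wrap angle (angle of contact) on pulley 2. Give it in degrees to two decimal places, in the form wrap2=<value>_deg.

wrap2=242.47_deg

crossed belt: β = asin((r1+r2)/C) = asin(28/54) = 31.2329°
wrap1 = wrap2 = π + 2β = 242.4659°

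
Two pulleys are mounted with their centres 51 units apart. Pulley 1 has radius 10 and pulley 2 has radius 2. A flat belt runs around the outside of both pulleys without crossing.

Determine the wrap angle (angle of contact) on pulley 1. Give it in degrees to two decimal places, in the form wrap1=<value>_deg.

open belt: β = asin((r2−r1)/C) = asin(-8/51) = -9.0248°
wrap1 = π − 2β = 198.0497°
wrap2 = π + 2β = 161.9503°

wrap1=198.05_deg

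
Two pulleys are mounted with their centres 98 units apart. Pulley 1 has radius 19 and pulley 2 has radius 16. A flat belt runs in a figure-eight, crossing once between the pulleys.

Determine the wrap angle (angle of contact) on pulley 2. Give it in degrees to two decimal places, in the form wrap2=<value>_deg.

crossed belt: β = asin((r1+r2)/C) = asin(35/98) = 20.9248°
wrap1 = wrap2 = π + 2β = 221.8497°

wrap2=221.85_deg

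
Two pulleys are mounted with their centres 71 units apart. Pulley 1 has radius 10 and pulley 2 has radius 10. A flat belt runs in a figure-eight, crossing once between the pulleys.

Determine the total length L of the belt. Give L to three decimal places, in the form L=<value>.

L=210.504

crossed belt: β = asin((r1+r2)/C) = asin(20/71) = 16.3611°
wrap1 = wrap2 = π + 2β = 212.7222°
tangent length = C·cosβ = 68.1249
L = (r1+r2)·wrap + 2·C·cosβ = 20·3.7127 + 2·68.1249 = 210.5038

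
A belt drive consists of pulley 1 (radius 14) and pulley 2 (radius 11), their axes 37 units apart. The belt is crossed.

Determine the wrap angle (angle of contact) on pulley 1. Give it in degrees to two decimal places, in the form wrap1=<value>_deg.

crossed belt: β = asin((r1+r2)/C) = asin(25/37) = 42.5066°
wrap1 = wrap2 = π + 2β = 265.0133°

wrap1=265.01_deg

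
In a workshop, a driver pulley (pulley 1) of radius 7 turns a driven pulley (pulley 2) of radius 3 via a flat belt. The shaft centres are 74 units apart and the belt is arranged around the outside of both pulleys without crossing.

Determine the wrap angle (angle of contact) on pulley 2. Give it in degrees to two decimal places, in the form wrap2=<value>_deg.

wrap2=173.80_deg

open belt: β = asin((r2−r1)/C) = asin(-4/74) = -3.0986°
wrap1 = π − 2β = 186.1972°
wrap2 = π + 2β = 173.8028°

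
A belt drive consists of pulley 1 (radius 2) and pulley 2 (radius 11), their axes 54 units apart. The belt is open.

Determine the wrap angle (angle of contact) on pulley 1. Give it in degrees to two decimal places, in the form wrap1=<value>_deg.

wrap1=160.81_deg

open belt: β = asin((r2−r1)/C) = asin(9/54) = 9.5941°
wrap1 = π − 2β = 160.8119°
wrap2 = π + 2β = 199.1881°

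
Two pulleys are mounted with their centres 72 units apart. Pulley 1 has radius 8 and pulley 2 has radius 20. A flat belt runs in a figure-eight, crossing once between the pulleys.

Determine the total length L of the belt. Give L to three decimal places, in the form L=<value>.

crossed belt: β = asin((r1+r2)/C) = asin(28/72) = 22.8854°
wrap1 = wrap2 = π + 2β = 225.7708°
tangent length = C·cosβ = 66.3325
L = (r1+r2)·wrap + 2·C·cosβ = 28·3.9404 + 2·66.3325 = 242.9974

L=242.997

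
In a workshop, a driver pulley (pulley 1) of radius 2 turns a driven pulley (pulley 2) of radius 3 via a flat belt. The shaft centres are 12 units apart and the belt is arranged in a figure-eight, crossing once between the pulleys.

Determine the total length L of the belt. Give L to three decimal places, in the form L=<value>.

crossed belt: β = asin((r1+r2)/C) = asin(5/12) = 24.6243°
wrap1 = wrap2 = π + 2β = 229.2486°
tangent length = C·cosβ = 10.9087
L = (r1+r2)·wrap + 2·C·cosβ = 5·4.0011 + 2·10.9087 = 41.8231

L=41.823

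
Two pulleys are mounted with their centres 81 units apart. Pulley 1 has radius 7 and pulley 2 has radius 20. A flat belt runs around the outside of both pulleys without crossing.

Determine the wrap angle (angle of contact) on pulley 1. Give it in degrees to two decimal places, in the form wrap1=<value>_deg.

open belt: β = asin((r2−r1)/C) = asin(13/81) = 9.2356°
wrap1 = π − 2β = 161.5289°
wrap2 = π + 2β = 198.4711°

wrap1=161.53_deg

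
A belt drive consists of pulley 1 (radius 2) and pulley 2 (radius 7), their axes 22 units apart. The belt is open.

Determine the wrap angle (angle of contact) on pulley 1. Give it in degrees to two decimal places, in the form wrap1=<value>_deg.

wrap1=153.73_deg

open belt: β = asin((r2−r1)/C) = asin(5/22) = 13.1366°
wrap1 = π − 2β = 153.7269°
wrap2 = π + 2β = 206.2731°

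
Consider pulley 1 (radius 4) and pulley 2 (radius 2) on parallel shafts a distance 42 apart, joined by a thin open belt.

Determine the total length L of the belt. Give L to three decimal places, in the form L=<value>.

open belt: β = asin((r2−r1)/C) = asin(-2/42) = -2.7294°
wrap1 = π − 2β = 185.4588°
wrap2 = π + 2β = 174.5412°
tangent length = C·cosβ = 41.9524
L = r1·wrap1 + r2·wrap2 + 2·C·cosβ = 4·3.2369 + 2·3.0463 + 2·41.9524 = 102.9448

L=102.945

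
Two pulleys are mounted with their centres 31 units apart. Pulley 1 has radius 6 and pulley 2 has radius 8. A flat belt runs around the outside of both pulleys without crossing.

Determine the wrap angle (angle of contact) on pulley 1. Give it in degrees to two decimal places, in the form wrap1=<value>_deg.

wrap1=172.60_deg

open belt: β = asin((r2−r1)/C) = asin(2/31) = 3.6991°
wrap1 = π − 2β = 172.6019°
wrap2 = π + 2β = 187.3981°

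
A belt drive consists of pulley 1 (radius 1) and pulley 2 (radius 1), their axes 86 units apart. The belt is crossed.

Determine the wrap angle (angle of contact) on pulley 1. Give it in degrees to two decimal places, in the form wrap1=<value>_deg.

wrap1=182.67_deg

crossed belt: β = asin((r1+r2)/C) = asin(2/86) = 1.3326°
wrap1 = wrap2 = π + 2β = 182.6652°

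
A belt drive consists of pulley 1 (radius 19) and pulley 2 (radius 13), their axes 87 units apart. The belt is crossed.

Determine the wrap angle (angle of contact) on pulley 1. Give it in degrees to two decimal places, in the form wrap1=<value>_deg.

crossed belt: β = asin((r1+r2)/C) = asin(32/87) = 21.5810°
wrap1 = wrap2 = π + 2β = 223.1620°

wrap1=223.16_deg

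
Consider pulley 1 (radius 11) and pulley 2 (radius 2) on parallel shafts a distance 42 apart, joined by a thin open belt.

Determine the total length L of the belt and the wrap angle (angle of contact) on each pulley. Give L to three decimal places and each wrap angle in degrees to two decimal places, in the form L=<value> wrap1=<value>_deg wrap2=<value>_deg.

open belt: β = asin((r2−r1)/C) = asin(-9/42) = -12.3736°
wrap1 = π − 2β = 204.7473°
wrap2 = π + 2β = 155.2527°
tangent length = C·cosβ = 41.0244
L = r1·wrap1 + r2·wrap2 + 2·C·cosβ = 11·3.5735 + 2·2.7097 + 2·41.0244 = 126.7768

L=126.777 wrap1=204.75_deg wrap2=155.25_deg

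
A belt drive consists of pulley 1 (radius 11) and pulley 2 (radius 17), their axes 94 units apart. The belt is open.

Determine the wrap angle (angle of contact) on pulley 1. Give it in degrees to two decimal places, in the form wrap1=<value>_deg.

open belt: β = asin((r2−r1)/C) = asin(6/94) = 3.6597°
wrap1 = π − 2β = 172.6807°
wrap2 = π + 2β = 187.3193°

wrap1=172.68_deg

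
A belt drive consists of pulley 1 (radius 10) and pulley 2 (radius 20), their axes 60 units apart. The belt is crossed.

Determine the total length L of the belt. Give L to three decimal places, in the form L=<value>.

crossed belt: β = asin((r1+r2)/C) = asin(30/60) = 30.0000°
wrap1 = wrap2 = π + 2β = 240.0000°
tangent length = C·cosβ = 51.9615
L = (r1+r2)·wrap + 2·C·cosβ = 30·4.1888 + 2·51.9615 = 229.5868

L=229.587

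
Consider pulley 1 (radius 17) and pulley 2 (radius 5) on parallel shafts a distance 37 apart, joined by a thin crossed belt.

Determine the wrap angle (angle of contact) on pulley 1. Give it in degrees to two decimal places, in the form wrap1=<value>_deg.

crossed belt: β = asin((r1+r2)/C) = asin(22/37) = 36.4837°
wrap1 = wrap2 = π + 2β = 252.9675°

wrap1=252.97_deg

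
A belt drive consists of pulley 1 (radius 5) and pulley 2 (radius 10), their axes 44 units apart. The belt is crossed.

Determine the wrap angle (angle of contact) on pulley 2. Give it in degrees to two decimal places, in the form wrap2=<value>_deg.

wrap2=219.86_deg

crossed belt: β = asin((r1+r2)/C) = asin(15/44) = 19.9323°
wrap1 = wrap2 = π + 2β = 219.8645°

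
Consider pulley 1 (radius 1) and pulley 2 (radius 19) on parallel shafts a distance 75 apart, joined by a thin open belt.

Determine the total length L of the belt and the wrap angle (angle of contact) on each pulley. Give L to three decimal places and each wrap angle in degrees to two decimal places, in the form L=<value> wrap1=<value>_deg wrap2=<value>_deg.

L=217.173 wrap1=152.23_deg wrap2=207.77_deg

open belt: β = asin((r2−r1)/C) = asin(18/75) = 13.8865°
wrap1 = π − 2β = 152.2269°
wrap2 = π + 2β = 207.7731°
tangent length = C·cosβ = 72.8080
L = r1·wrap1 + r2·wrap2 + 2·C·cosβ = 1·2.6569 + 19·3.6263 + 2·72.8080 = 217.1730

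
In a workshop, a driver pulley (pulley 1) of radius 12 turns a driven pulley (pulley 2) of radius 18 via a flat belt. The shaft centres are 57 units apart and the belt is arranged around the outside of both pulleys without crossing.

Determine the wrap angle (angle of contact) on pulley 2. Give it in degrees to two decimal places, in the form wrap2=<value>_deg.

wrap2=192.08_deg

open belt: β = asin((r2−r1)/C) = asin(6/57) = 6.0423°
wrap1 = π − 2β = 167.9153°
wrap2 = π + 2β = 192.0847°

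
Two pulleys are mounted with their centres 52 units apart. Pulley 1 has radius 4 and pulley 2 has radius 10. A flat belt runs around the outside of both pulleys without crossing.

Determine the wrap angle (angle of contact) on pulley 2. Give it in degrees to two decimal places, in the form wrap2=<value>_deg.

open belt: β = asin((r2−r1)/C) = asin(6/52) = 6.6258°
wrap1 = π − 2β = 166.7484°
wrap2 = π + 2β = 193.2516°

wrap2=193.25_deg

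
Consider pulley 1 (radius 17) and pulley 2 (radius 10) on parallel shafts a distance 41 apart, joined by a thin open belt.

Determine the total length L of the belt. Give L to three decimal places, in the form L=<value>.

L=168.021

open belt: β = asin((r2−r1)/C) = asin(-7/41) = -9.8304°
wrap1 = π − 2β = 199.6607°
wrap2 = π + 2β = 160.3393°
tangent length = C·cosβ = 40.3980
L = r1·wrap1 + r2·wrap2 + 2·C·cosβ = 17·3.4847 + 10·2.7984 + 2·40.3980 = 168.0211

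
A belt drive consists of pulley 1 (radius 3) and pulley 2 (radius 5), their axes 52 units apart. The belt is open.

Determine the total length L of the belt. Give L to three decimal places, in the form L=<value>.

L=129.210

open belt: β = asin((r2−r1)/C) = asin(2/52) = 2.2042°
wrap1 = π − 2β = 175.5915°
wrap2 = π + 2β = 184.4085°
tangent length = C·cosβ = 51.9615
L = r1·wrap1 + r2·wrap2 + 2·C·cosβ = 3·3.0647 + 5·3.2185 + 2·51.9615 = 129.2097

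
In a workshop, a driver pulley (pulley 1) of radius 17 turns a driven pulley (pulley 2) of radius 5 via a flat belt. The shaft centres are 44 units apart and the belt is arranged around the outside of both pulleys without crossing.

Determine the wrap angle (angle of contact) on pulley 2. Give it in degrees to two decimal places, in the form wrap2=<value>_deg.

wrap2=148.35_deg

open belt: β = asin((r2−r1)/C) = asin(-12/44) = -15.8266°
wrap1 = π − 2β = 211.6532°
wrap2 = π + 2β = 148.3468°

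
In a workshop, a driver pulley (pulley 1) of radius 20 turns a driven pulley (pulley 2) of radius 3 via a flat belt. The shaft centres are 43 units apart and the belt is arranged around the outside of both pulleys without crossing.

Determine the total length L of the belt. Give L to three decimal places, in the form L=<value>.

L=165.070

open belt: β = asin((r2−r1)/C) = asin(-17/43) = -23.2877°
wrap1 = π − 2β = 226.5755°
wrap2 = π + 2β = 133.4245°
tangent length = C·cosβ = 39.4968
L = r1·wrap1 + r2·wrap2 + 2·C·cosβ = 20·3.9545 + 3·2.3287 + 2·39.4968 = 165.0695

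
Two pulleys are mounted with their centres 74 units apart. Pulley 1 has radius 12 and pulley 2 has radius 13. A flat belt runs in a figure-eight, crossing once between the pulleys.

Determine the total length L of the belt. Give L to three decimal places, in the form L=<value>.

crossed belt: β = asin((r1+r2)/C) = asin(25/74) = 19.7452°
wrap1 = wrap2 = π + 2β = 219.4904°
tangent length = C·cosβ = 69.6491
L = (r1+r2)·wrap + 2·C·cosβ = 25·3.8308 + 2·69.6491 = 235.0690

L=235.069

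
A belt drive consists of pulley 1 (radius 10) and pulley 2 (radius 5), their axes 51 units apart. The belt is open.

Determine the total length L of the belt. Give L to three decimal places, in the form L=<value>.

open belt: β = asin((r2−r1)/C) = asin(-5/51) = -5.6263°
wrap1 = π − 2β = 191.2525°
wrap2 = π + 2β = 168.7475°
tangent length = C·cosβ = 50.7543
L = r1·wrap1 + r2·wrap2 + 2·C·cosβ = 10·3.3380 + 5·2.9452 + 2·50.7543 = 149.6145

L=149.614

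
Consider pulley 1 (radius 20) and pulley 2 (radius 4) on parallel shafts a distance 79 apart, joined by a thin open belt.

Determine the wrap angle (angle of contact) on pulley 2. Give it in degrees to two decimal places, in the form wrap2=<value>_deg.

open belt: β = asin((r2−r1)/C) = asin(-16/79) = -11.6850°
wrap1 = π − 2β = 203.3701°
wrap2 = π + 2β = 156.6299°

wrap2=156.63_deg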